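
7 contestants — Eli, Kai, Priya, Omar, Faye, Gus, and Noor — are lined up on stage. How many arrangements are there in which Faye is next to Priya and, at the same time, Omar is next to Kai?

480

Treat {Faye,Priya} as one block (2 orders) and {Omar,Kai} as another (2 orders).
That leaves 5 units to arrange: 2 × 2 × 5! = 4 × 120 = 480.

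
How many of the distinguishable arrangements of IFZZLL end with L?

Fix L in the last position and arrange the remaining 5 letters.
Those 5 letters have Z appearing twice, giving (5)!/(2!) = 60.

60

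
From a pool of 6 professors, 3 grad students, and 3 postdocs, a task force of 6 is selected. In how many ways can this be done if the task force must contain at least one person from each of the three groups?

Unrestricted: C(12,6) = 924 ways to pick any 6 of the 12.
Subtract selections that omit an entire group: no professors → C(6,6) = 1; no grad students → C(9,6) = 84; no postdocs → C(9,6) = 84.
Add back selections omitting two groups (i.e. drawn from a single group): C(6,6) + C(3,6) + C(3,6) = 1.
By inclusion–exclusion: 924 − 169 + 1 = 756.

756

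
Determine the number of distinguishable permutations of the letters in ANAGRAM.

ANAGRAM has 7 letters with A appearing 3 times.
So there are 7! / (3!) = 840 distinguishable arrangements.

840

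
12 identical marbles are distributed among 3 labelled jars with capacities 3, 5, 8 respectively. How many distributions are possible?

14

By stars and bars, unrestricted non-negative solutions to x_1+…+x_3 = 12 number C(12+2,2) = 91.
Subtract solutions that violate a single cap (substitute x_i' = x_i − (cap_i+1)): x_1 ≥ 4 gives C(10,2) = 45; x_2 ≥ 6 gives C(8,2) = 28; x_3 ≥ 9 gives C(5,2) = 10. Together 83.
Add back pairs where two caps are both exceeded: 6 + 0 + 0 = 6.
By inclusion–exclusion the count is 91 − 83 + 6 = 14.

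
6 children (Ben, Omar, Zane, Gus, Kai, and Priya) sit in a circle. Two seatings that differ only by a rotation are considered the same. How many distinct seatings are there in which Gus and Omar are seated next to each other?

48

Glue Gus and Omar into a block (2 internal orders). Seating 5 units around a circle gives (4)! arrangements.
So 2 × (4)! = 2 × 24 = 48.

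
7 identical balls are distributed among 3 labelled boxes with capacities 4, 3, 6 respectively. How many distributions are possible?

19

By stars and bars, unrestricted non-negative solutions to x_1+…+x_3 = 7 number C(7+2,2) = 36.
Subtract solutions that violate a single cap (substitute x_i' = x_i − (cap_i+1)): x_1 ≥ 5 gives C(4,2) = 6; x_2 ≥ 4 gives C(5,2) = 10; x_3 ≥ 7 gives C(2,2) = 1. Together 17.
No two caps can be exceeded simultaneously, so the pair terms are all 0.
By inclusion–exclusion the count is 36 − 17 + 0 = 19.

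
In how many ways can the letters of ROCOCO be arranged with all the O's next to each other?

12

Treat the 3 copies of O as a single block. The multiset to arrange is then {OOO, C, C, R}, 4 items in all.
That gives (4)!/(2!) = 12 arrangements.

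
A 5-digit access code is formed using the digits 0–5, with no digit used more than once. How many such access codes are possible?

720

Choose and order 5 of the 6 symbols: the first digit has 6 options, the next 5, and so on down to 2.
6 × 5 × 4 × 3 × 2 = 720.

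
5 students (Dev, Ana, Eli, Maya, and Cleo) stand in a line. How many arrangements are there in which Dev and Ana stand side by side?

48

Glue Dev and Ana into one block (2 internal orders), leaving 4 units to arrange in a row.
That gives 2 × 4! = 2 × 24 = 48.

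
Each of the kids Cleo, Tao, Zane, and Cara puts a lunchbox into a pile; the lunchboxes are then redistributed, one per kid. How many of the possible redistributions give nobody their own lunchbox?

9

This is the derangement count D_4: permutations of 4 items with no fixed point.
By inclusion–exclusion this is Σ_{j=0}^{4} (−1)^j C(4,j)·(4−j)!.
Computing: 24 − 24 + 12 − 4 + 1 = 9.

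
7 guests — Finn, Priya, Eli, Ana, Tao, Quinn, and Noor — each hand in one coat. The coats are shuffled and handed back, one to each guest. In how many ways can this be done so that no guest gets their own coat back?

This is the derangement count D_7: permutations of 7 items with no fixed point.
By inclusion–exclusion this is Σ_{j=0}^{7} (−1)^j C(7,j)·(7−j)!.
Computing: 5040 − 5040 + 2520 − 840 + 210 − 42 + 7 − 1 = 1854.

1854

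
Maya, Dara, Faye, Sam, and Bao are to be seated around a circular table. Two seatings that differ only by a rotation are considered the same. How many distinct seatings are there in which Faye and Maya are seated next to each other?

Glue Faye and Maya into a block (2 internal orders). Seating 4 units around a circle gives (3)! arrangements.
So 2 × (3)! = 2 × 6 = 12.

12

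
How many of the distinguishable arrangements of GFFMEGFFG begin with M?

With the first slot taken by M, it remains to arrange the other 8 letters (GFFEGFFG).
Those 8 letters have F appearing 4 times and G appearing 3 times, giving (8)!/(4!·3!) = 280.

280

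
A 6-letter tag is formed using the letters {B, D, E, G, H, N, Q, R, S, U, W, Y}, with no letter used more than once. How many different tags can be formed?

665280

This is a permutation of 6 out of 12: P(12,6) = 12!/6!.
12 × 11 × 10 × 9 × 8 × 7 = 665280.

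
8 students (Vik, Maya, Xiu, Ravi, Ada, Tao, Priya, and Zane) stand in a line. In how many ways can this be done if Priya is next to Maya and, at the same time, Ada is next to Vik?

2880

Treat {Priya,Maya} as one block (2 orders) and {Ada,Vik} as another (2 orders).
That leaves 6 units to arrange: 2 × 2 × 6! = 4 × 720 = 2880.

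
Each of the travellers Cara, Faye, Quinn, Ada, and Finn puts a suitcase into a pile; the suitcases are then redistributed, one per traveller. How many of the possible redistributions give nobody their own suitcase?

Count assignments avoiding every fixed point. For any j of the 5 travellers fixed to their own suitcase, the other 5−j can be arranged in (5−j)! ways.
By inclusion–exclusion this is Σ_{j=0}^{5} (−1)^j C(5,j)·(5−j)!.
Computing: 120 − 120 + 60 − 20 + 5 − 1 = 44.

44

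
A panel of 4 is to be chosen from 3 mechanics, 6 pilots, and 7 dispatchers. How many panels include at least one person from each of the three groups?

With no constraint there are C(16,4) = 1820 possible selections.
Subtract selections that omit an entire group: no mechanics → C(13,4) = 715; no pilots → C(10,4) = 210; no dispatchers → C(9,4) = 126.
Add back selections omitting two groups (i.e. drawn from a single group): C(3,4) + C(6,4) + C(7,4) = 50.
By inclusion–exclusion: 1820 − 1051 + 50 = 819.

819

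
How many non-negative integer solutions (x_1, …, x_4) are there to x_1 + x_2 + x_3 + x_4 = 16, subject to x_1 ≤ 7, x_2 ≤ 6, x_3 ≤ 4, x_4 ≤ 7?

139

Without the upper bounds there are C(19,3) = 969 ways to split 16 among 4 variables.
Subtract solutions that violate a single cap (substitute x_i' = x_i − (cap_i+1)): x_1 ≥ 8 gives C(11,3) = 165; x_2 ≥ 7 gives C(12,3) = 220; x_3 ≥ 5 gives C(14,3) = 364; x_4 ≥ 8 gives C(11,3) = 165. Together 914.
Add back pairs where two caps are both exceeded: 4 + 20 + 1 + 35 + 4 + 20 = 84.
By inclusion–exclusion the count is 969 − 914 + 84 = 139.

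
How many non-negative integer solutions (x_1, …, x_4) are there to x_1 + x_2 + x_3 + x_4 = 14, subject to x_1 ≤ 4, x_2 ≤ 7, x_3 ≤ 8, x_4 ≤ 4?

145

By stars and bars, unrestricted non-negative solutions to x_1+…+x_4 = 14 number C(14+3,3) = 680.
Subtract solutions that violate a single cap (substitute x_i' = x_i − (cap_i+1)): x_1 ≥ 5 gives C(12,3) = 220; x_2 ≥ 8 gives C(9,3) = 84; x_3 ≥ 9 gives C(8,3) = 56; x_4 ≥ 5 gives C(12,3) = 220. Together 580.
Add back pairs where two caps are both exceeded: 4 + 1 + 35 + 0 + 4 + 1 = 45.
By inclusion–exclusion the count is 680 − 580 + 45 = 145.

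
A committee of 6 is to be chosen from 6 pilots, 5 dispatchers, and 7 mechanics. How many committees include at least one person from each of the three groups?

15470

Unrestricted: C(18,6) = 18564 ways to pick any 6 of the 18.
Subtract selections that omit an entire group: no pilots → C(12,6) = 924; no dispatchers → C(13,6) = 1716; no mechanics → C(11,6) = 462.
Add back selections omitting two groups (i.e. drawn from a single group): C(6,6) + C(5,6) + C(7,6) = 8.
By inclusion–exclusion: 18564 − 3102 + 8 = 15470.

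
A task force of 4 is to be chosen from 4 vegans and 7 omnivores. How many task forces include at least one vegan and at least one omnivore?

Total 4-person selections from all 11: C(11,4) = 330.
Subtract selections that omit an entire group: no vegans → C(7,4) = 35; no omnivores → C(4,4) = 1.
Both groups omitted at once is impossible, so 330 − 36 = 294.

294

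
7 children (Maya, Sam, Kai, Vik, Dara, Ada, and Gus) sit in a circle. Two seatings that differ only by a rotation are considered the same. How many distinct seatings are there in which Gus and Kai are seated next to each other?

240

Treat {Gus, Kai} as one unit (2 internal orders) and seat the resulting 6 units around the table: (5)! circular arrangements.
So 2 × (5)! = 2 × 120 = 240.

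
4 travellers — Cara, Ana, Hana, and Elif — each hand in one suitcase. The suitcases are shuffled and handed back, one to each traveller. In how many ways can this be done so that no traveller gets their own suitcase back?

9

This is the derangement count D_4: permutations of 4 items with no fixed point.
By inclusion–exclusion this is Σ_{j=0}^{4} (−1)^j C(4,j)·(4−j)!.
Computing: 24 − 24 + 12 − 4 + 1 = 9.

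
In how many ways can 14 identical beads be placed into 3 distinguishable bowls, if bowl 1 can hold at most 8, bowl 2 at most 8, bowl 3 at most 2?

By stars and bars, unrestricted non-negative solutions to x_1+…+x_3 = 14 number C(14+2,2) = 120.
Subtract solutions that violate a single cap (substitute x_i' = x_i − (cap_i+1)): x_1 ≥ 9 gives C(7,2) = 21; x_2 ≥ 9 gives C(7,2) = 21; x_3 ≥ 3 gives C(13,2) = 78. Together 120.
Add back pairs where two caps are both exceeded: 0 + 6 + 6 = 12.
By inclusion–exclusion the count is 120 − 120 + 12 = 12.

12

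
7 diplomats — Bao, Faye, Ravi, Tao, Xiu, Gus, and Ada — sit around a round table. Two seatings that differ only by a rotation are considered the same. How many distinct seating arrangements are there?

Around a circle, 7 distinct people have 7!/7 = (6)! = 720 rotationally distinct seatings.

720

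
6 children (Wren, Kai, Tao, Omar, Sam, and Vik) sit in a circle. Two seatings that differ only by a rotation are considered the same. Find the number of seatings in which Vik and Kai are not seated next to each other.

Without the restriction there are (5)! = 120 seatings.
Seatings with Vik beside Kai: treat them as a block with 2 internal orders, giving 2 × (4)! = 48.
Subtracting, 120 − 48 = 72.

72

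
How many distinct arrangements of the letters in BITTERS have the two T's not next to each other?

1800

There are 7!/(2!) = 2520 arrangements of BITTERS in total.
If the two T's are adjacent, glue them into one block, leaving 6 items to arrange: (6)! = 720 ways.
Hence 2520 − 720 = 1800.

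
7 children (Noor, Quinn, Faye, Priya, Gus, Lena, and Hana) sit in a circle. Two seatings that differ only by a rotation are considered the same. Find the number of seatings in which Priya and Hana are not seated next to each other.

480

Without the restriction there are (6)! = 720 seatings.
Those with Priya next to Hana: fuse the pair into one unit and seat 6 units around a circle — 2·(5)! = 240.
Subtracting, 720 − 240 = 480.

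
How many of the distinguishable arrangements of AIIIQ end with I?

12

With the last slot taken by I, it remains to arrange the other 4 letters (AIIQ).
Those 4 letters have I appearing twice, giving (4)!/(2!) = 12.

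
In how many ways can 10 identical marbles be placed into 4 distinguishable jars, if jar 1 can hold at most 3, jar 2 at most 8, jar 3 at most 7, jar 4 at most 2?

By stars and bars, unrestricted non-negative solutions to x_1+…+x_4 = 10 number C(10+3,3) = 286.
Subtract solutions that violate a single cap (substitute x_i' = x_i − (cap_i+1)): x_1 ≥ 4 gives C(9,3) = 84; x_2 ≥ 9 gives C(4,3) = 4; x_3 ≥ 8 gives C(5,3) = 10; x_4 ≥ 3 gives C(10,3) = 120. Together 218.
Add back pairs where two caps are both exceeded: 0 + 0 + 20 + 0 + 0 + 0 = 20.
By inclusion–exclusion the count is 286 − 218 + 20 = 88.

88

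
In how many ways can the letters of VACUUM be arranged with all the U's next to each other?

120

Treat the 2 copies of U as a single block. The multiset to arrange is then {UU, A, C, M, V}, 5 items in all.
All 5 items are distinct, so there are (5)! = 120 arrangements.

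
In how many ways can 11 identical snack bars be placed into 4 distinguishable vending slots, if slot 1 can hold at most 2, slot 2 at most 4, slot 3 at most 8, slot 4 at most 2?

35

By stars and bars, unrestricted non-negative solutions to x_1+…+x_4 = 11 number C(11+3,3) = 364.
Subtract solutions that violate a single cap (substitute x_i' = x_i − (cap_i+1)): x_1 ≥ 3 gives C(11,3) = 165; x_2 ≥ 5 gives C(9,3) = 84; x_3 ≥ 9 gives C(5,3) = 10; x_4 ≥ 3 gives C(11,3) = 165. Together 424.
Add back pairs where two caps are both exceeded: 20 + 0 + 56 + 0 + 20 + 0 = 96.
Subtract triples: 0 + 1 + 0 + 0 = 1.
By inclusion–exclusion the count is 364 − 424 + 96 − 1 = 35.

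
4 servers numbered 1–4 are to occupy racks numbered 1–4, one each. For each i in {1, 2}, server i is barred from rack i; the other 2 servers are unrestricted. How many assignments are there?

Let Aᵢ (for i ∈ {1, 2}) be the placements that put server i in its forbidden rack. Any j of these fix j positions, leaving (4−j)! ways to fill the rest, and there are C(2,j) ways to pick which j.
By inclusion–exclusion, the number of valid placements is Σ_{j=0}^{2} (−1)^j C(2,j)·(4−j)!.
Computing: 24 − 12 + 2 = 14.

14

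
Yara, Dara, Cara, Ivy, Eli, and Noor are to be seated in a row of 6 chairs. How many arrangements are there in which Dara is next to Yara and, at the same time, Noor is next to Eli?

Treat {Dara,Yara} as one block (2 orders) and {Noor,Eli} as another (2 orders).
That leaves 4 units to arrange: 2 × 2 × 4! = 4 × 24 = 96.

96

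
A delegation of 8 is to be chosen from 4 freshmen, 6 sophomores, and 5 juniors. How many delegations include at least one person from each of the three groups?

6216

With no constraint there are C(15,8) = 6435 possible selections.
Subtract selections that omit an entire group: no freshmen → C(11,8) = 165; no sophomores → C(9,8) = 9; no juniors → C(10,8) = 45.
Add back selections omitting two groups (i.e. drawn from a single group): C(4,8) + C(6,8) + C(5,8) = 0.
By inclusion–exclusion: 6435 − 219 + 0 = 6216.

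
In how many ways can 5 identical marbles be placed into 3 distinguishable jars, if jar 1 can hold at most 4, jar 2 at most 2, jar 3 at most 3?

11

Ignoring the caps, the number of non-negative solutions to x_1+…+x_3 = 5 is C(7,2) = 21.
Subtract solutions that violate a single cap (substitute x_i' = x_i − (cap_i+1)): x_1 ≥ 5 gives C(2,2) = 1; x_2 ≥ 3 gives C(4,2) = 6; x_3 ≥ 4 gives C(3,2) = 3. Together 10.
No two caps can be exceeded simultaneously, so the pair terms are all 0.
By inclusion–exclusion the count is 21 − 10 + 0 = 11.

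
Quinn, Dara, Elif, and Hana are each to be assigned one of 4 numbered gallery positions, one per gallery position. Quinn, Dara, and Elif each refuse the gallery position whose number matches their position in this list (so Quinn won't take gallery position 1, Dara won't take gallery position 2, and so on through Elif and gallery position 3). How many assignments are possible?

Let Aᵢ (for i ∈ {1, 2, 3}) be the placements that put person i in their forbidden gallery position. Any j of these fix j positions, leaving (4−j)! ways to fill the rest, and there are C(3,j) ways to pick which j.
By inclusion–exclusion, the number of valid placements is Σ_{j=0}^{3} (−1)^j C(3,j)·(4−j)!.
Computing: 24 − 18 + 6 − 1 = 11.

11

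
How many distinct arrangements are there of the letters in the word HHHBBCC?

The 7 letters of HHHBBCC have repeats: B appearing twice, C appearing twice, and H appearing 3 times.
Dividing 7! = 5040 by 3!·2!·2! = 24 for the repeated letters gives 210.

210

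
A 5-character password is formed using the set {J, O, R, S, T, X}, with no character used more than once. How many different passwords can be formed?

This is a permutation of 5 out of 6: P(6,5) = 6!/1!.
6 × 5 × 4 × 3 × 2 = 720.

720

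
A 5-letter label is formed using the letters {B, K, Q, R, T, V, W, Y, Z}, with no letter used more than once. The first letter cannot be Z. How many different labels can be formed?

13440

The first letter has 9−1 = 8 choices (anything except Z).
The remaining 4 letters are filled from the other 8 symbols without repetition: 8 × 7 × 6 × 5 = 1680.
Total: 8 × 1680 = 13440.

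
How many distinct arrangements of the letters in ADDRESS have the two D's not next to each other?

There are 7!/(2!·2!) = 1260 arrangements of ADDRESS in total.
Arrangements with the D's together: treat DD as one letter, giving (6)!/(2!) = 360.
Hence 1260 − 360 = 900.

900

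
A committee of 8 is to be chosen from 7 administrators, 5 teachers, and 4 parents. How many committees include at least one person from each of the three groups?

12201

Unrestricted: C(16,8) = 12870 ways to pick any 8 of the 16.
Subtract selections that omit an entire group: no administrators → C(9,8) = 9; no teachers → C(11,8) = 165; no parents → C(12,8) = 495.
Add back selections omitting two groups (i.e. drawn from a single group): C(7,8) + C(5,8) + C(4,8) = 0.
By inclusion–exclusion: 12870 − 669 + 0 = 12201.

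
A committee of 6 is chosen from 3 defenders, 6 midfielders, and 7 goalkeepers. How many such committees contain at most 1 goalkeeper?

966

Split by how many goalkeepers are chosen (0 through 1).
Sum: C(7,0)·C(9,6) + C(7,1)·C(9,5) = 84 + 882 = 966.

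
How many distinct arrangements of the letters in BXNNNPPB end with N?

With the last slot taken by N, it remains to arrange the other 7 letters (BXNNPPB).
Those 7 letters have B appearing twice, N appearing twice, and P appearing twice, giving (7)!/(2!·2!·2!) = 630.

630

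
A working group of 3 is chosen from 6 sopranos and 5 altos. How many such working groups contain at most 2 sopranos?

145

Split by how many sopranos are chosen (0 through 2).
Sum: C(6,0)·C(5,3) + C(6,1)·C(5,2) + C(6,2)·C(5,1) = 10 + 60 + 75 = 145.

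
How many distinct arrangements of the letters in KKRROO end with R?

With the last slot taken by R, it remains to arrange the other 5 letters (KKROO).
Those 5 letters have K appearing twice and O appearing twice, giving (5)!/(2!·2!) = 30.

30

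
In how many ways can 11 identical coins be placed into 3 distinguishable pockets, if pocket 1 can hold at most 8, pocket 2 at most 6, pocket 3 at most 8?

By stars and bars, unrestricted non-negative solutions to x_1+…+x_3 = 11 number C(11+2,2) = 78.
Subtract solutions that violate a single cap (substitute x_i' = x_i − (cap_i+1)): x_1 ≥ 9 gives C(4,2) = 6; x_2 ≥ 7 gives C(6,2) = 15; x_3 ≥ 9 gives C(4,2) = 6. Together 27.
No two caps can be exceeded simultaneously, so the pair terms are all 0.
By inclusion–exclusion the count is 78 − 27 + 0 = 51.

51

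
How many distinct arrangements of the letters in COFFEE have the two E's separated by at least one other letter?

120

Total arrangements of COFFEE: 6!/(2!·2!) = 180.
Arrangements with the E's together: treat EE as one letter, giving (5)!/(2!) = 60.
Hence 180 − 60 = 120.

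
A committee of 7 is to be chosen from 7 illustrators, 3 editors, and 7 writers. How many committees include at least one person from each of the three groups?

Total 7-person selections from all 17: C(17,7) = 19448.
Selections missing a whole group: no illustrators → C(10,7) = 120; no editors → C(14,7) = 3432; no writers → C(10,7) = 120.
Add back selections omitting two groups (i.e. drawn from a single group): C(7,7) + C(3,7) + C(7,7) = 2.
By inclusion–exclusion: 19448 − 3672 + 2 = 15778.

15778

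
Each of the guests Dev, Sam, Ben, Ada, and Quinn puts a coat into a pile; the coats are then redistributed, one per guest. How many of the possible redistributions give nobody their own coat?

44

This is the derangement count D_5: permutations of 5 items with no fixed point.
By inclusion–exclusion this is Σ_{j=0}^{5} (−1)^j C(5,j)·(5−j)!.
Computing: 120 − 120 + 60 − 20 + 5 − 1 = 44.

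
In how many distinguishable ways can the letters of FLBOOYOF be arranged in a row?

The 8 letters of FLBOOYOF have repeats: F appearing twice and O appearing 3 times.
The number of distinct arrangements is 8!/(3!·2!) = 40320/12 = 3360.

3360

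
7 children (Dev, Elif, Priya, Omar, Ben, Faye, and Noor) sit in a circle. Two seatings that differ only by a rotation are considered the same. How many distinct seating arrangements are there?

Around a circle, 7 distinct people have 7!/7 = (6)! = 720 rotationally distinct seatings.

720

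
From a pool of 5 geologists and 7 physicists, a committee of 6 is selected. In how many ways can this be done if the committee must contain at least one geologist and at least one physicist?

917

Total 6-person selections from all 12: C(12,6) = 924.
Selections missing a whole group: no geologists → C(7,6) = 7; no physicists → C(5,6) = 0.
Both groups omitted at once is impossible, so 924 − 7 = 917.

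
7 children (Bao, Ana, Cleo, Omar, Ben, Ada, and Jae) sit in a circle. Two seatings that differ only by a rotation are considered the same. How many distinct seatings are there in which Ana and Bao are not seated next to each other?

Without the restriction there are (6)! = 720 seatings.
Those with Ana next to Bao: fuse the pair into one unit and seat 6 units around a circle — 2·(5)! = 240.
Subtracting, 720 − 240 = 480.

480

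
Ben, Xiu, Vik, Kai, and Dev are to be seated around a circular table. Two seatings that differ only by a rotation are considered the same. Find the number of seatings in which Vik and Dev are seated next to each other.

12

Treat {Vik, Dev} as one unit (2 internal orders) and seat the resulting 4 units around the table: (3)! circular arrangements.
So 2 × (3)! = 2 × 6 = 12.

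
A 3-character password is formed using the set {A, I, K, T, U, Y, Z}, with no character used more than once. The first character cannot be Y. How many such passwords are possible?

180

The first character has 7−1 = 6 choices (anything except Y).
The remaining 2 characters are filled from the other 6 symbols without repetition: 6 × 5 = 30.
Total: 6 × 30 = 180.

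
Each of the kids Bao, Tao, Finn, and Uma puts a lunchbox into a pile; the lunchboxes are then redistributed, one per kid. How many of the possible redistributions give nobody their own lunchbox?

Let Aᵢ be the assignments in which kid i gets their own lunchbox. We want the size of the complement of A₁∪…∪A_4.
By inclusion–exclusion this is Σ_{j=0}^{4} (−1)^j C(4,j)·(4−j)!.
Computing: 24 − 24 + 12 − 4 + 1 = 9.

9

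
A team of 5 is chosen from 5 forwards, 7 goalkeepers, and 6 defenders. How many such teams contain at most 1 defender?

3762

Split by how many defenders are chosen (0 through 1).
Sum: C(6,0)·C(12,5) + C(6,1)·C(12,4) = 792 + 2970 = 3762.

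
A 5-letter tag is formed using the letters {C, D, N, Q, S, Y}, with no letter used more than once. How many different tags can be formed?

Choose and order 5 of the 6 symbols: the first letter has 6 options, the next 5, and so on down to 2.
That product is 6 × 5 × 4 × 3 × 2 = 720.

720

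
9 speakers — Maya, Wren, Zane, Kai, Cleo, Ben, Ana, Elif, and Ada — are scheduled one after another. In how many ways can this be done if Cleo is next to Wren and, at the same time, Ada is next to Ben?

20160

Treat {Cleo,Wren} as one block (2 orders) and {Ada,Ben} as another (2 orders).
That leaves 7 units to arrange: 2 × 2 × 7! = 4 × 5040 = 20160.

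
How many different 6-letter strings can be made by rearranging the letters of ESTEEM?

The 6 letters of ESTEEM have repeats: E appearing 3 times.
So there are 6! / (3!) = 120 distinguishable arrangements.

120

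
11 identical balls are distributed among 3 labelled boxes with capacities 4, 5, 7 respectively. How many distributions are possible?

Ignoring the caps, the number of non-negative solutions to x_1+…+x_3 = 11 is C(13,2) = 78.
Subtract solutions that violate a single cap (substitute x_i' = x_i − (cap_i+1)): x_1 ≥ 5 gives C(8,2) = 28; x_2 ≥ 6 gives C(7,2) = 21; x_3 ≥ 8 gives C(5,2) = 10. Together 59.
Add back pairs where two caps are both exceeded: 1 + 0 + 0 = 1.
By inclusion–exclusion the count is 78 − 59 + 1 = 20.

20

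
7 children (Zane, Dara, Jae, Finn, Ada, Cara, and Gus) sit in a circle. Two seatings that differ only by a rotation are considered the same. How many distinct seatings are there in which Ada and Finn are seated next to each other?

Treat {Ada, Finn} as one unit (2 internal orders) and seat the resulting 6 units around the table: (5)! circular arrangements.
So 2 × (5)! = 2 × 120 = 240.

240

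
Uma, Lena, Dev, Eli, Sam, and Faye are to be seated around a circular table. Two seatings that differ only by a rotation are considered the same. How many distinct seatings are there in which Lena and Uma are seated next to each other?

48

Glue Lena and Uma into a block (2 internal orders). Seating 5 units around a circle gives (4)! arrangements.
So 2 × (4)! = 2 × 24 = 48.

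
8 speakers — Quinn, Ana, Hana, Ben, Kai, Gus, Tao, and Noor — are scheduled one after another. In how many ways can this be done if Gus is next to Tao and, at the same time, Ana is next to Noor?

Treat {Gus,Tao} as one block (2 orders) and {Ana,Noor} as another (2 orders).
That leaves 6 units to arrange: 2 × 2 × 6! = 4 × 720 = 2880.

2880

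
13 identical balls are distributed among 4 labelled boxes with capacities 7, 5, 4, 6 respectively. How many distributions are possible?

151

By stars and bars, unrestricted non-negative solutions to x_1+…+x_4 = 13 number C(13+3,3) = 560.
Subtract solutions that violate a single cap (substitute x_i' = x_i − (cap_i+1)): x_1 ≥ 8 gives C(8,3) = 56; x_2 ≥ 6 gives C(10,3) = 120; x_3 ≥ 5 gives C(11,3) = 165; x_4 ≥ 7 gives C(9,3) = 84. Together 425.
Add back pairs where two caps are both exceeded: 0 + 1 + 0 + 10 + 1 + 4 = 16.
By inclusion–exclusion the count is 560 − 425 + 16 = 151.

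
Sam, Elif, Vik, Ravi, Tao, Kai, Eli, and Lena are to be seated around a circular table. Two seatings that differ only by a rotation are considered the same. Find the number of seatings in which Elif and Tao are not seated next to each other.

3600

All circular seatings of 8 people number (7)! = 5040.
Those with Elif next to Tao: fuse the pair into one unit and seat 7 units around a circle — 2·(6)! = 1440.
Subtracting, 5040 − 1440 = 3600.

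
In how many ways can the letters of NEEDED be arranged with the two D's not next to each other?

There are 6!/(3!·2!) = 60 arrangements of NEEDED in total.
Arrangements with the D's together: treat DD as one letter, giving (5)!/(3!) = 20.
Hence 60 − 20 = 40.

40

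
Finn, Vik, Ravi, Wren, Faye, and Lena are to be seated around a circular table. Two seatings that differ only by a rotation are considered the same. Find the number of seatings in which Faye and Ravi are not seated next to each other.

72

All circular seatings of 6 people number (5)! = 120.
Seatings with Faye beside Ravi: treat them as a block with 2 internal orders, giving 2 × (4)! = 48.
Subtracting, 120 − 48 = 72.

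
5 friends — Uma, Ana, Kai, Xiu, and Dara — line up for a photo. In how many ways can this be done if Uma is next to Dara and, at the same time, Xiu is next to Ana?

24

Treat {Uma,Dara} as one block (2 orders) and {Xiu,Ana} as another (2 orders).
That leaves 3 units to arrange: 2 × 2 × 3! = 4 × 6 = 24.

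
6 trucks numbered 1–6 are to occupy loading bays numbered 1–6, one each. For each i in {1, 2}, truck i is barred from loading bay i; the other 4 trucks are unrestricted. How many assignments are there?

Let Aᵢ (for i ∈ {1, 2}) be the placements that put truck i in its forbidden loading bay. Any j of these fix j positions, leaving (6−j)! ways to fill the rest, and there are C(2,j) ways to pick which j.
By inclusion–exclusion, the number of valid placements is Σ_{j=0}^{2} (−1)^j C(2,j)·(6−j)!.
Computing: 720 − 240 + 24 = 504.

504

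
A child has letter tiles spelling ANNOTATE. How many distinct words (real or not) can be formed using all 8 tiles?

5040

Letter multiplicities in ANNOTATE: A×2, E×1, N×2, O×1, T×2.
So there are 8! / (2!·2!·2!) = 5040 distinguishable arrangements.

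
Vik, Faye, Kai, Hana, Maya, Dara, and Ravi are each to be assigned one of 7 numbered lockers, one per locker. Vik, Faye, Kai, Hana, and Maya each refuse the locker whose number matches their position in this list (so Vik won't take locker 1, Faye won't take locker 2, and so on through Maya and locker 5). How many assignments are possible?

Let Aᵢ (for 1 ≤ i ≤ 5) be the placements that put person i in their forbidden locker. Any j of these fix j positions, leaving (7−j)! ways to fill the rest, and there are C(5,j) ways to pick which j.
By inclusion–exclusion, the number of valid placements is Σ_{j=0}^{5} (−1)^j C(5,j)·(7−j)!.
Computing: 5040 − 3600 + 1200 − 240 + 30 − 2 = 2428.

2428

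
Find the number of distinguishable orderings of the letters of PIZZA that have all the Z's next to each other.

24

Treat the 2 copies of Z as a single block. The multiset to arrange is then {ZZ, A, I, P}, 4 items in all.
All 4 items are distinct, so there are (4)! = 24 arrangements.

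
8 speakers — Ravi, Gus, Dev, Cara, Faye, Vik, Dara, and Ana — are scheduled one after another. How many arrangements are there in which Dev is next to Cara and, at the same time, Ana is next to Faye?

2880

Treat {Dev,Cara} as one block (2 orders) and {Ana,Faye} as another (2 orders).
That leaves 6 units to arrange: 2 × 2 × 6! = 4 × 720 = 2880.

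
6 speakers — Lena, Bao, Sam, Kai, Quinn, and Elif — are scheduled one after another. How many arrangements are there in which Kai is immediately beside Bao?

Glue Kai and Bao into one block (2 internal orders), leaving 5 units to arrange in a row.
That gives 2 × 5! = 2 × 120 = 240.

240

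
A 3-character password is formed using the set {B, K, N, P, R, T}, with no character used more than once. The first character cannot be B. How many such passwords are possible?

100

The first character has 6−1 = 5 choices (anything except B).
The remaining 2 characters are filled from the other 5 symbols without repetition: 5 × 4 = 20.
Total: 5 × 20 = 100.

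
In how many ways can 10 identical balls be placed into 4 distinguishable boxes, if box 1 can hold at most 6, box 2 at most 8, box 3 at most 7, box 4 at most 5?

Ignoring the caps, the number of non-negative solutions to x_1+…+x_4 = 10 is C(13,3) = 286.
Subtract solutions that violate a single cap (substitute x_i' = x_i − (cap_i+1)): x_1 ≥ 7 gives C(6,3) = 20; x_2 ≥ 9 gives C(4,3) = 4; x_3 ≥ 8 gives C(5,3) = 10; x_4 ≥ 6 gives C(7,3) = 35. Together 69.
No two caps can be exceeded simultaneously, so the pair terms are all 0.
By inclusion–exclusion the count is 286 − 69 + 0 = 217.

217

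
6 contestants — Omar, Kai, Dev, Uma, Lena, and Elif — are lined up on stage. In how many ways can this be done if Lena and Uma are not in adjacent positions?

480

There are 6! = 720 arrangements in all. If Lena and Uma are adjacent, merging them into one block gives 2·(5)! = 240 arrangements.
So 720 − 240 = 480 arrangements keep them apart.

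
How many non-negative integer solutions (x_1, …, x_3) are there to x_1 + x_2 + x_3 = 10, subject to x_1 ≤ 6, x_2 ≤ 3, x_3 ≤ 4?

Ignoring the caps, the number of non-negative solutions to x_1+…+x_3 = 10 is C(12,2) = 66.
Subtract solutions that violate a single cap (substitute x_i' = x_i − (cap_i+1)): x_1 ≥ 7 gives C(5,2) = 10; x_2 ≥ 4 gives C(8,2) = 28; x_3 ≥ 5 gives C(7,2) = 21. Together 59.
Add back pairs where two caps are both exceeded: 0 + 0 + 3 = 3.
By inclusion–exclusion the count is 66 − 59 + 3 = 10.

10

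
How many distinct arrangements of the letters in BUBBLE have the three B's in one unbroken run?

Treat the 3 copies of B as a single block. The multiset to arrange is then {BBB, E, L, U}, 4 items in all.
All 4 items are distinct, so there are (4)! = 24 arrangements.

24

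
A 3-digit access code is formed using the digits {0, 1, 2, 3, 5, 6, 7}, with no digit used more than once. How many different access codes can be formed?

Choose and order 3 of the 7 symbols: the first digit has 7 options, the next 6, then 5.
7 × 6 × 5 = 210.

210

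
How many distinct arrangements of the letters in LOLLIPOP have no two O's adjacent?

1260

Total arrangements of LOLLIPOP: 8!/(3!·2!·2!) = 1680.
If the two O's are adjacent, glue them into one block, leaving 7 items to arrange: (7)!/(3!·2!) = 420 ways.
Subtracting, 1680 − 420 = 1260 arrangements keep the O's apart.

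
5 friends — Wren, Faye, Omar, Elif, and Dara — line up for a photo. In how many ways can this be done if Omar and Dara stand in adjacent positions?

Treat {Omar, Dara} as a single unit. There are 4 units to order, and the pair itself can be ordered 2 ways.
So the count is 2·(4)! = 48.

48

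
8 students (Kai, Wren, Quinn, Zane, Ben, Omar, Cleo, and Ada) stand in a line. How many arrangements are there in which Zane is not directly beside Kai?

30240

Of the 8! = 40320 arrangements, those with Zane and Kai adjacent number 2 × 7! = 10080 (treat the pair as a block with 2 internal orders).
So 40320 − 10080 = 30240 arrangements keep them apart.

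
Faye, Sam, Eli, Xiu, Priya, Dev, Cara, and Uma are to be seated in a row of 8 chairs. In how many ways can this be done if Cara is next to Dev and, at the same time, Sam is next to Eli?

Treat {Cara,Dev} as one block (2 orders) and {Sam,Eli} as another (2 orders).
That leaves 6 units to arrange: 2 × 2 × 6! = 4 × 720 = 2880.

2880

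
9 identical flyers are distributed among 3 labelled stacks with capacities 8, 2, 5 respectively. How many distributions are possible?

17

Without the upper bounds there are C(11,2) = 55 ways to split 9 among 3 stacks.
Subtract solutions that violate a single cap (substitute x_i' = x_i − (cap_i+1)): x_1 ≥ 9 gives C(2,2) = 1; x_2 ≥ 3 gives C(8,2) = 28; x_3 ≥ 6 gives C(5,2) = 10. Together 39.
Add back pairs where two caps are both exceeded: 0 + 0 + 1 = 1.
By inclusion–exclusion the count is 55 − 39 + 1 = 17.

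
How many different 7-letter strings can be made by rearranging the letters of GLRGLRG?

210

The 7 letters of GLRGLRG have repeats: G appearing 3 times, L appearing twice, and R appearing twice.
So there are 7! / (3!·2!·2!) = 210 distinguishable arrangements.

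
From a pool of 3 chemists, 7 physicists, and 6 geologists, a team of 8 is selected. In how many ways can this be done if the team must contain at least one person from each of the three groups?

Unrestricted: C(16,8) = 12870 ways to pick any 8 of the 16.
Subtract selections that omit an entire group: no chemists → C(13,8) = 1287; no physicists → C(9,8) = 9; no geologists → C(10,8) = 45.
Add back selections omitting two groups (i.e. drawn from a single group): C(3,8) + C(7,8) + C(6,8) = 0.
By inclusion–exclusion: 12870 − 1341 + 0 = 11529.

11529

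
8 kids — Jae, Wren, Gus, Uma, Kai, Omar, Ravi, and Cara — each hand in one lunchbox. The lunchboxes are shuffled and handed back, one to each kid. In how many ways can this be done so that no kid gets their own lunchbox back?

14833

This is the derangement count D_8: permutations of 8 items with no fixed point.
By inclusion–exclusion this is Σ_{j=0}^{8} (−1)^j C(8,j)·(8−j)!.
Computing: 40320 − 40320 + 20160 − 6720 + 1680 − 336 + 56 − 8 + 1 = 14833.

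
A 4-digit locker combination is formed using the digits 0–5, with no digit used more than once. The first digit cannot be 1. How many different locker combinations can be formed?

The first digit has 6−1 = 5 choices (anything except 1).
The remaining 3 digits are filled from the other 5 symbols without repetition: 5 × 4 × 3 = 60.
Total: 5 × 60 = 300.

300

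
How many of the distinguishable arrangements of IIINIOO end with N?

15

Fix N in the last position and arrange the remaining 6 letters.
Those 6 letters have I appearing 4 times and O appearing twice, giving (6)!/(4!·2!) = 15.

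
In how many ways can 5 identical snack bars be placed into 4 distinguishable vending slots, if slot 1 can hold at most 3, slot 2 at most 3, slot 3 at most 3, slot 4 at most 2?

Ignoring the caps, the number of non-negative solutions to x_1+…+x_4 = 5 is C(8,3) = 56.
Subtract solutions that violate a single cap (substitute x_i' = x_i − (cap_i+1)): x_1 ≥ 4 gives C(4,3) = 4; x_2 ≥ 4 gives C(4,3) = 4; x_3 ≥ 4 gives C(4,3) = 4; x_4 ≥ 3 gives C(5,3) = 10. Together 22.
No two caps can be exceeded simultaneously, so the pair terms are all 0.
By inclusion–exclusion the count is 56 − 22 + 0 = 34.

34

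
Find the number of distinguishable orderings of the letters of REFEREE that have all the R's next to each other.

Treat the 2 copies of R as a single block. The multiset to arrange is then {RR, E, E, E, E, F}, 6 items in all.
That gives (6)!/(4!) = 30 arrangements.

30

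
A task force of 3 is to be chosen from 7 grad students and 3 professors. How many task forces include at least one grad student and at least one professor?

Total 3-person selections from all 10: C(10,3) = 120.
Subtract selections that omit an entire group: no grad students → C(3,3) = 1; no professors → C(7,3) = 35.
Both groups omitted at once is impossible, so 120 − 36 = 84.

84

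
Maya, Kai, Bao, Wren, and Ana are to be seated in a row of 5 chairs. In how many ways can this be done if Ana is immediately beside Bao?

Treat {Ana, Bao} as a single unit. There are 4 units to order, and the pair itself can be ordered 2 ways.
So the count is 2·(4)! = 48.

48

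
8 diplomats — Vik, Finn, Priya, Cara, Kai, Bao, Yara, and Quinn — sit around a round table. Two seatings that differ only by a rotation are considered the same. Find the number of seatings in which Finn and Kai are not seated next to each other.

3600

All circular seatings of 8 people number (7)! = 5040.
Seatings with Finn beside Kai: treat them as a block with 2 internal orders, giving 2 × (6)! = 1440.
Subtracting, 5040 − 1440 = 3600.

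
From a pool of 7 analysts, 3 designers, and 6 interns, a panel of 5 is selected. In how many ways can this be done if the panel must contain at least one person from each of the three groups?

Unrestricted: C(16,5) = 4368 ways to pick any 5 of the 16.
Selections missing a whole group: no analysts → C(9,5) = 126; no designers → C(13,5) = 1287; no interns → C(10,5) = 252.
Add back selections omitting two groups (i.e. drawn from a single group): C(7,5) + C(3,5) + C(6,5) = 27.
By inclusion–exclusion: 4368 − 1665 + 27 = 2730.

2730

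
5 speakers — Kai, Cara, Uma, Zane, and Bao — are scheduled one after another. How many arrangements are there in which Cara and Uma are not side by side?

Of the 5! = 120 arrangements, those with Cara and Uma adjacent number 2 × 4! = 48 (treat the pair as a block with 2 internal orders).
Complementary counting: 120 − 48 = 72.

72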